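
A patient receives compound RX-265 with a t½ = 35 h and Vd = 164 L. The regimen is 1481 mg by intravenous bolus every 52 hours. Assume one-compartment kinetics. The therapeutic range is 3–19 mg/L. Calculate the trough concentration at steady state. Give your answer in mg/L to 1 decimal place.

τ/t½ = 52/35 ≈ 1.4857, so fraction remaining f = (1/2)^(52/35) ≈ 0.3571.
At steady state, accumulation factor R = 1/(1 − e^(−kτ)) ≈ 1.5555.
Single-dose peak C₀ = D/Vd = 1481/164 ≈ 9.030 mg/L.
Steady-state peak Cmax,ss = C₀·R ≈ 9.030 × 1.5555 ≈ 14.046 mg/L.
Steady-state trough Cmin,ss = Cmax,ss·f ≈ 14.046 × 0.3571 ≈ 5.016 mg/L.
Trough 5.0 mg/L vs MEC 3 mg/L: adequate.

5.0 mg/L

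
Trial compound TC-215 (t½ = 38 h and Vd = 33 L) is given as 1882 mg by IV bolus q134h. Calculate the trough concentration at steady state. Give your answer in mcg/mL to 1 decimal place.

5.4 mcg/mL

Over one 134-h interval, 134/38 ≈ 3.5263 half-lives elapse, leaving f ≈ 0.0868 of each dose.
Each bolus raises the concentration by D/Vd = 1882/33 ≈ 57.030 mcg/mL.
Steady-state trough Cmin,ss = C₀·f/(1−f) ≈ 57.030 × 0.0868/0.9132 ≈ 5.421 mcg/mL.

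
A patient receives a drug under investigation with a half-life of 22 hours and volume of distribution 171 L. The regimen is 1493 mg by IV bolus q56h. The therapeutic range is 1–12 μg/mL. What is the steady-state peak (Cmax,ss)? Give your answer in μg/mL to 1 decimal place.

Over one 56-h interval, 56/22 ≈ 2.5455 half-lives elapse, leaving f ≈ 0.1713 of each dose.
At steady state, accumulation factor R = 1/(1 − e^(−kτ)) ≈ 1.2067.
Each bolus raises the concentration by D/Vd = 1493/171 ≈ 8.731 μg/mL.
Steady-state peak Cmax,ss = C₀·R ≈ 8.731 × 1.2067 ≈ 10.536 μg/mL.
Peak 10.5 μg/mL vs MTC 12 μg/mL: below toxic threshold.

10.5 μg/mL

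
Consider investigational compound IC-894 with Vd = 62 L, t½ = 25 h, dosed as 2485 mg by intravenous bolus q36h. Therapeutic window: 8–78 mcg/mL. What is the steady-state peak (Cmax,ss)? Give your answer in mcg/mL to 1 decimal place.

τ/t½ = 36/25 ≈ 1.44, so fraction remaining f = (1/2)^(36/25) ≈ 0.3686.
At steady state, accumulation factor R = 1/(1 − e^(−kτ)) ≈ 1.5838.
Single-dose peak C₀ = D/Vd = 2485/62 ≈ 40.081 mcg/mL.
Steady-state peak Cmax,ss = C₀·R ≈ 40.081 × 1.5838 ≈ 63.480 mcg/mL.
Peak 63.5 mcg/mL vs MTC 78 mcg/mL: below toxic threshold.

63.5 mcg/mL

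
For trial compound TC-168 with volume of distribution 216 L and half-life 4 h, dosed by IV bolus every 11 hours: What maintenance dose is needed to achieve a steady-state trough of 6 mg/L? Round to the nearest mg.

7422 mg

τ/t½ = 11/4 ≈ 2.75, so f = (1/2)^(11/4) ≈ 0.148651.
Cmin,ss = (D/Vd)·f/(1−f), so D = Cmin,ss·Vd·(1−f)/f.
D = 6 × 216 × (1−f)/f ≈ 6 × 216 × 5.72717 ≈ 7422.41 mg.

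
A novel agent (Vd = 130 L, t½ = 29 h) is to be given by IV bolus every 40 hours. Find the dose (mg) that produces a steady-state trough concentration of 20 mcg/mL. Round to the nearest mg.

τ/t½ = 40/29 ≈ 1.3793, so f = (1/2)^(40/29) ≈ 0.384403.
Cmin,ss = (D/Vd)·f/(1−f), so D = Cmin,ss·Vd·(1−f)/f.
D = 20 × 130 × (1−f)/f ≈ 20 × 130 × 1.60144 ≈ 4163.74 mg.

4164 mg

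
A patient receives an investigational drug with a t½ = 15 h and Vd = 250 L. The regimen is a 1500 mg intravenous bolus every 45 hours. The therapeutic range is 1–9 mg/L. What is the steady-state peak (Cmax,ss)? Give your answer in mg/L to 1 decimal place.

6.9 mg/L

τ = 45 h = 3 half-lives, so f = (1/2)^3 = 0.125.
At steady state, R = 1/(1 − 0.125) = 8/7.
Single-dose peak C₀ = D/Vd = 1500/250 = 6 mg/L.
Steady-state peak Cmax,ss = C₀·R = 6 × 8/7 ≈ 6.857 mg/L.
Peak 6.9 mg/L vs MTC 9 mg/L: below toxic threshold.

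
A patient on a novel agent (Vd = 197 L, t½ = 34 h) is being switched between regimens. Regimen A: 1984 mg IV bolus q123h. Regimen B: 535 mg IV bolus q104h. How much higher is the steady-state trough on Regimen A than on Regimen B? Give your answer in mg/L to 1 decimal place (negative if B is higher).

Regimen A: f = (1/2)^(123/34) ≈ 0.0815; Cmin,ss = (1984/197)·f/(1−f) ≈ 0.894 mg/L.
Regimen B: f = (1/2)^(104/34) ≈ 0.1200; Cmin,ss = (535/197)·f/(1−f) ≈ 0.370 mg/L.
Difference ≈ 0.894 − 0.370 ≈ 0.524 mg/L.

0.5 mg/L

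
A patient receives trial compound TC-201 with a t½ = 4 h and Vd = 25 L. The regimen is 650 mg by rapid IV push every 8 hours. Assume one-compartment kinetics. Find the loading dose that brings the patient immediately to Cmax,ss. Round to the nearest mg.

867 mg

f = (1/2)^(8/4) ≈ 0.250000; accumulation ratio R = 1/(1−f) ≈ 1.33333.
Loading dose to hit Cmax,ss on first dose: D_load = D_maint·R ≈ 650 × 1.33333 ≈ 866.66 mg.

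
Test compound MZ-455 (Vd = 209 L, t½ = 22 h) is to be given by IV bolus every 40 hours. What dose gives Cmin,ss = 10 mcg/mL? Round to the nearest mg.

τ/t½ = 40/22 ≈ 1.8182, so f = (1/2)^(40/22) ≈ 0.283578.
Cmin,ss = (D/Vd)·f/(1−f), so D = Cmin,ss·Vd·(1−f)/f.
D = 10 × 209 × (1−f)/f ≈ 10 × 209 × 2.52637 ≈ 5280.11 mg.

5280 mg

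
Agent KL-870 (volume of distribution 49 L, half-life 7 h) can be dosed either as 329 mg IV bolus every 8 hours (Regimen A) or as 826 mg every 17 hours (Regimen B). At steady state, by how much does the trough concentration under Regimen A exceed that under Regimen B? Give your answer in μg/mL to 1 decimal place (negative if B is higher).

Regimen A: f = (1/2)^(8/7) ≈ 0.4529; Cmin,ss = (329/49)·f/(1−f) ≈ 5.558 μg/mL.
Regimen B: f = (1/2)^(17/7) ≈ 0.1857; Cmin,ss = (826/49)·f/(1−f) ≈ 3.844 μg/mL.
Difference ≈ 5.558 − 3.844 ≈ 1.714 μg/mL.

1.7 μg/mL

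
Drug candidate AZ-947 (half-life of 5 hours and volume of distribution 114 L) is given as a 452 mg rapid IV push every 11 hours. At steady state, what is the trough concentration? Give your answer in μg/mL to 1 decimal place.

k = ln2/t½ = ln2/5 ≈ 0.138629 h⁻¹; fraction remaining f = e^(−kτ) = e^(−0.138629×11) ≈ 0.2176.
Accumulation ratio R = 1/(1 − f) ≈ 1/0.7824 ≈ 1.2781.
Each bolus raises the concentration by D/Vd = 452/114 ≈ 3.965 μg/mL.
Steady-state peak Cmax,ss = C₀·R ≈ 3.965 × 1.2781 ≈ 5.068 μg/mL.
Steady-state trough Cmin,ss = Cmax,ss·f ≈ 5.068 × 0.2176 ≈ 1.103 μg/mL.

1.1 μg/mL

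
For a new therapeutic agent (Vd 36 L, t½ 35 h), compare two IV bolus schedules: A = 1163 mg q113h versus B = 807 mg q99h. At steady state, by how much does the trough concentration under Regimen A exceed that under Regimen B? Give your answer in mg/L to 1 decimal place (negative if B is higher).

Regimen A: f = (1/2)^(113/35) ≈ 0.1067; Cmin,ss = (1163/36)·f/(1−f) ≈ 3.859 mg/L.
Regimen B: f = (1/2)^(99/35) ≈ 0.1408; Cmin,ss = (807/36)·f/(1−f) ≈ 3.673 mg/L.
Difference ≈ 3.859 − 3.673 ≈ 0.186 mg/L.

0.2 mg/L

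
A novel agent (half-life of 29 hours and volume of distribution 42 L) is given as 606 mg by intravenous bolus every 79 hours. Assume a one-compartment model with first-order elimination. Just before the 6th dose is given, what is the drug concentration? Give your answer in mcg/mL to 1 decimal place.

2.6 mcg/mL

f = (1/2)^(τ/t½) = (1/2)^(79/29) ≈ 0.1513.
C₀ = D/Vd = 606/42 ≈ 14.429 mcg/mL.
Before the 6th dose, 5 doses have been given. Superposition: Cmin = C₀·(f + f² + … + f^5).
≈ 14.429 × (0.1513 + 0.0229 + 0.0035 + 0.0005 + 0.0001) ≈ 14.429 × 0.1783 ≈ 2.573 mcg/mL.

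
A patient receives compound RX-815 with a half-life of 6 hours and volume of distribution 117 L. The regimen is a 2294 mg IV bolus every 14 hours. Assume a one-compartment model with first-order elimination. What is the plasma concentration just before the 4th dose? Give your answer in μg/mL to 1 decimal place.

f = (1/2)^(τ/t½) = (1/2)^(14/6) ≈ 0.1984.
C₀ = D/Vd = 2294/117 ≈ 19.607 μg/mL.
Before the 4th dose, 3 doses have been given. Superposition: Cmin = C₀·(f + f² + … + f^3).
≈ 19.607 × (0.1984 + 0.0394 + 0.0078) ≈ 19.607 × 0.2456 ≈ 4.815 μg/mL.

4.8 μg/mL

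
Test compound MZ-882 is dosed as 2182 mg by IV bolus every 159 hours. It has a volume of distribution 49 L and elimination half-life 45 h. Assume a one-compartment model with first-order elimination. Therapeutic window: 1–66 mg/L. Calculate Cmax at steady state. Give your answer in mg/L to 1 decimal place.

48.7 mg/L

τ/t½ = 159/45 ≈ 3.5333, so fraction remaining f = (1/2)^(159/45) ≈ 0.0864.
Accumulation ratio R = 1/(1 − f) ≈ 1/0.9136 ≈ 1.0946.
Single-dose peak C₀ = D/Vd = 2182/49 ≈ 44.531 mg/L.
Cmax,ss = C₀/(1 − f) ≈ 44.531/0.9136 ≈ 48.742 mg/L.
Peak 48.7 mg/L vs MTC 66 mg/L: below toxic threshold.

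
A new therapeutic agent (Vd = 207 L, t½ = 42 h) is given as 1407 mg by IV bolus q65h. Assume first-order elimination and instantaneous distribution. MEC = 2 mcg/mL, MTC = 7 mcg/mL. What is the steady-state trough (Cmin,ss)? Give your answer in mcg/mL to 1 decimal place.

τ/t½ = 65/42 ≈ 1.5476, so fraction remaining f = (1/2)^(65/42) ≈ 0.3421.
Single-dose peak C₀ = D/Vd = 1407/207 ≈ 6.797 mcg/mL.
Steady-state trough Cmin,ss = C₀·f/(1−f) ≈ 6.797 × 0.3421/0.6579 ≈ 3.534 mcg/mL.
Trough 3.5 mcg/mL vs MEC 2 mcg/mL: adequate.

3.5 mcg/mL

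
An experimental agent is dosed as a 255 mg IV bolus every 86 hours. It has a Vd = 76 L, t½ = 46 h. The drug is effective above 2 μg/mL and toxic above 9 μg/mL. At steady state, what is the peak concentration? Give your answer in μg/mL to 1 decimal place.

4.6 μg/mL

Over one 86-h interval, 86/46 ≈ 1.8696 half-lives elapse, leaving f ≈ 0.2737 of each dose.
At steady state, accumulation factor R = 1/(1 − e^(−kτ)) ≈ 1.3768.
Each bolus raises the concentration by D/Vd = 255/76 ≈ 3.355 μg/mL.
Steady-state peak Cmax,ss = C₀·R ≈ 3.355 × 1.3768 ≈ 4.619 μg/mL.
Peak 4.6 μg/mL vs MTC 9 μg/mL: below toxic threshold.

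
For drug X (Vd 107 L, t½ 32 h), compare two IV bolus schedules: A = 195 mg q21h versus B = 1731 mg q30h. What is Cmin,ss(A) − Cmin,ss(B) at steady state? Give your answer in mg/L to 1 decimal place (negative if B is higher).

-14.5 mg/L

Regimen A: f = (1/2)^(21/32) ≈ 0.6345; Cmin,ss = (195/107)·f/(1−f) ≈ 3.164 mg/L.
Regimen B: f = (1/2)^(30/32) ≈ 0.5221; Cmin,ss = (1731/107)·f/(1−f) ≈ 17.674 mg/L.
Difference ≈ 3.164 − 17.674 ≈ -14.510 mg/L.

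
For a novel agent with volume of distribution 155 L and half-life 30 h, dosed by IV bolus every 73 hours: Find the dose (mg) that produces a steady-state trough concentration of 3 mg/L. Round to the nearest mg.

τ/t½ = 73/30 ≈ 2.4333, so f = (1/2)^(73/30) ≈ 0.185137.
Cmin,ss = (D/Vd)·f/(1−f), so D = Cmin,ss·Vd·(1−f)/f.
D = 3 × 155 × (1−f)/f ≈ 3 × 155 × 4.40141 ≈ 2046.66 mg.

2047 mg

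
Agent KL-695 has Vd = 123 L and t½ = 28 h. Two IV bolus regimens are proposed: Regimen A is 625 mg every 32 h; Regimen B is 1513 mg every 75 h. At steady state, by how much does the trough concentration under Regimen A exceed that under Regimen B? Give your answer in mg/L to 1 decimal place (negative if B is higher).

1.9 mg/L

Regimen A: f = (1/2)^(32/28) ≈ 0.4529; Cmin,ss = (625/123)·f/(1−f) ≈ 4.206 mg/L.
Regimen B: f = (1/2)^(75/28) ≈ 0.1562; Cmin,ss = (1513/123)·f/(1−f) ≈ 2.277 mg/L.
Difference ≈ 4.206 − 2.277 ≈ 1.929 mg/L.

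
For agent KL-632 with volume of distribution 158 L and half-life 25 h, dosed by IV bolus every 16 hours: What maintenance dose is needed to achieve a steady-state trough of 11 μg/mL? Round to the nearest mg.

970 mg

τ/t½ = 16/25 ≈ 0.64, so f = (1/2)^(16/25) ≈ 0.641713.
Cmin,ss = (D/Vd)·f/(1−f), so D = Cmin,ss·Vd·(1−f)/f.
D = 11 × 158 × (1−f)/f ≈ 11 × 158 × 0.55833 ≈ 970.38 mg.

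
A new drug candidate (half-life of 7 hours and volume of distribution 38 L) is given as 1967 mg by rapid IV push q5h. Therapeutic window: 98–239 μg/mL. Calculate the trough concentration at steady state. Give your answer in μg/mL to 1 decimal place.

80.8 μg/mL

k = ln2/t½ = ln2/7 ≈ 0.099021 h⁻¹; fraction remaining f = e^(−kτ) = e^(−0.099021×5) ≈ 0.6095.
Accumulation ratio R = 1/(1 − f) ≈ 1/0.3905 ≈ 2.5608.
Each bolus raises the concentration by D/Vd = 1967/38 ≈ 51.763 μg/mL.
Cmax,ss = C₀/(1 − f) ≈ 51.763/0.3905 ≈ 132.556 μg/mL.
One interval later, Cmin,ss = Cmax,ss·e^(−kτ) ≈ 132.556 × 0.6095 ≈ 80.793 μg/mL.
Trough 80.8 μg/mL vs MEC 98 μg/mL: subtherapeutic.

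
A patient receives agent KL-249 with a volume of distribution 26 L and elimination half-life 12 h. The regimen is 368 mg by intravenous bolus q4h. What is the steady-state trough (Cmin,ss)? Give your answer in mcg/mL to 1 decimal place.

54.5 mcg/mL

τ/t½ = 4/12 ≈ 0.33333, so fraction remaining f = (1/2)^(4/12) ≈ 0.7937.
Single-dose peak C₀ = D/Vd = 368/26 ≈ 14.154 mcg/mL.
Steady-state trough Cmin,ss = C₀·f/(1−f) ≈ 14.154 × 0.7937/0.2063 ≈ 54.455 mcg/mL.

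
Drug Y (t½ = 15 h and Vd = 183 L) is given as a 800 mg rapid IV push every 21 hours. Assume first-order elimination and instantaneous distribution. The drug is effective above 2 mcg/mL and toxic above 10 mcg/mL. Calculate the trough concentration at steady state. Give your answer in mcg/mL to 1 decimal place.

2.7 mcg/mL

k = ln2/t½ = ln2/15 ≈ 0.046210 h⁻¹; fraction remaining f = e^(−kτ) = e^(−0.046210×21) ≈ 0.3789.
Each bolus raises the concentration by D/Vd = 800/183 ≈ 4.372 mcg/mL.
Steady-state trough Cmin,ss = C₀·f/(1−f) ≈ 4.372 × 0.3789/0.6211 ≈ 2.667 mcg/mL.
Trough 2.7 mcg/mL vs MEC 2 mcg/mL: adequate.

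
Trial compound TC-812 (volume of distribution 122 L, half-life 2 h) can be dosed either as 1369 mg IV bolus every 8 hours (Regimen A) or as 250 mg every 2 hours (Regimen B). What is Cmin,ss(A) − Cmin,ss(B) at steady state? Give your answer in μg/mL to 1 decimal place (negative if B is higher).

-1.3 μg/mL

Regimen A: f = (1/2)^(8/2) ≈ 0.0625; Cmin,ss = (1369/122)·f/(1−f) ≈ 0.748 μg/mL.
Regimen B: f = (1/2)^(2/2) ≈ 0.5000; Cmin,ss = (250/122)·f/(1−f) ≈ 2.049 μg/mL.
Difference ≈ 0.748 − 2.049 ≈ -1.301 μg/mL.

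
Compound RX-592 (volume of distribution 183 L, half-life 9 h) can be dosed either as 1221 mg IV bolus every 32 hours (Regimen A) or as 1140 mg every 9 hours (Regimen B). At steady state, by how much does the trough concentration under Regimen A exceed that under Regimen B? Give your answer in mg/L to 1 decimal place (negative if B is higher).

-5.6 mg/L

Regimen A: f = (1/2)^(32/9) ≈ 0.0850; Cmin,ss = (1221/183)·f/(1−f) ≈ 0.620 mg/L.
Regimen B: f = (1/2)^(9/9) ≈ 0.5000; Cmin,ss = (1140/183)·f/(1−f) ≈ 6.230 mg/L.
Difference ≈ 0.620 − 6.230 ≈ -5.610 mg/L.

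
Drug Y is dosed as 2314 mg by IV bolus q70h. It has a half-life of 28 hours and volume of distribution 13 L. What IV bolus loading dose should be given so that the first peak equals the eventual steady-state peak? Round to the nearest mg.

2811 mg

f = (1/2)^(70/28) ≈ 0.176777; accumulation ratio R = 1/(1−f) ≈ 1.21474.
Loading dose to hit Cmax,ss on first dose: D_load = D_maint·R ≈ 2314 × 1.21474 ≈ 2810.91 mg.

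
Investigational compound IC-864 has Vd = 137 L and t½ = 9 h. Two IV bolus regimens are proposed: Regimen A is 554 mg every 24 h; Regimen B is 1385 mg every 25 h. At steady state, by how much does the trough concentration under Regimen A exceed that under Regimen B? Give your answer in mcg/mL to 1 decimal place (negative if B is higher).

Regimen A: f = (1/2)^(24/9) ≈ 0.1575; Cmin,ss = (554/137)·f/(1−f) ≈ 0.756 mcg/mL.
Regimen B: f = (1/2)^(25/9) ≈ 0.1458; Cmin,ss = (1385/137)·f/(1−f) ≈ 1.726 mcg/mL.
Difference ≈ 0.756 − 1.726 ≈ -0.970 mcg/mL.

-1.0 mcg/mL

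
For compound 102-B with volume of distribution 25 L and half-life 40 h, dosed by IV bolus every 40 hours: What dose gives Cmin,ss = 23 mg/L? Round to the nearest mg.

τ/t½ = 40/40 ≈ 1, so f = (1/2)^(40/40) ≈ 0.500000.
Cmin,ss = (D/Vd)·f/(1−f), so D = Cmin,ss·Vd·(1−f)/f.
D = 23 × 25 × (1−f)/f ≈ 23 × 25 × 1.00000 ≈ 575.00 mg.

575 mg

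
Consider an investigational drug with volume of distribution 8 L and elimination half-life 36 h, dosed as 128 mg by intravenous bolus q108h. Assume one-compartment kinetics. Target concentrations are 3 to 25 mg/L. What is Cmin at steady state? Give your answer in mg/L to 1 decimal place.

2.3 mg/L

The dosing interval is 3 half-lives, so f = 2^(−3) = 0.125.
Accumulation ratio R = 1/(1 − f) = 1/0.875 = 8/7.
Single-dose peak C₀ = D/Vd = 128/8 = 16 mg/L.
Steady-state peak Cmax,ss = C₀·R = 16 × 8/7 ≈ 18.286 mg/L.
Steady-state trough Cmin,ss = Cmax,ss·f ≈ 18.286 × 0.125 ≈ 2.286 mg/L.
Trough 2.3 mg/L vs MEC 3 mg/L: subtherapeutic.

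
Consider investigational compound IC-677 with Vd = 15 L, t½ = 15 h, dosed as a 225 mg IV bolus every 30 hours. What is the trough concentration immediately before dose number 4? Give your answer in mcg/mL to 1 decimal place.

4.9 mcg/mL

f = (1/2)^(τ/t½) = (1/2)^(30/15) ≈ 0.2500.
C₀ = D/Vd = 225/15 ≈ 15.000 mcg/mL.
Before the 4th dose, 3 doses have been given. Superposition: Cmin = C₀·(f + f² + … + f^3).
≈ 15.000 × (0.2500 + 0.0625 + 0.0156) ≈ 15.000 × 0.3281 ≈ 4.921 mcg/mL.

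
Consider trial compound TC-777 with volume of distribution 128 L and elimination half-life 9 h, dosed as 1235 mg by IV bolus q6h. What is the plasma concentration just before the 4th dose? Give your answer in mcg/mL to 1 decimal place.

12.3 mcg/mL

f = (1/2)^(τ/t½) = (1/2)^(6/9) ≈ 0.6300.
C₀ = D/Vd = 1235/128 ≈ 9.648 mcg/mL.
Before the 4th dose, 3 doses have been given. Superposition: Cmin = C₀·(f + f² + … + f^3).
≈ 9.648 × (0.6300 + 0.3969 + 0.2500) ≈ 9.648 × 1.2769 ≈ 12.320 mcg/mL.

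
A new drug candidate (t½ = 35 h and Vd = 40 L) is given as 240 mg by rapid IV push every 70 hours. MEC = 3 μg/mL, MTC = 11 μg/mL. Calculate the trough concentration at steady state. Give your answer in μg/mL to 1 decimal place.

τ = 70 h = 2 half-lives, so f = (1/2)^2 = 0.25.
Accumulation ratio R = 1/(1 − f) = 1/0.75 = 4/3.
Single-dose peak C₀ = D/Vd = 240/40 = 6 μg/mL.
Steady-state peak Cmax,ss = C₀·R = 6 × 4/3 ≈ 8.000 μg/mL.
Steady-state trough Cmin,ss = Cmax,ss·f ≈ 8.000 × 0.25 ≈ 2.000 μg/mL.
Trough 2.0 μg/mL vs MEC 3 μg/mL: subtherapeutic.

2.0 μg/mL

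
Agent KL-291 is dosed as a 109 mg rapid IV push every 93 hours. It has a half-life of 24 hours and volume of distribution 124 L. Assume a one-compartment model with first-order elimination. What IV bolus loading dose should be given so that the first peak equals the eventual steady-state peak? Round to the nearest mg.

f = (1/2)^(93/24) ≈ 0.068157; accumulation ratio R = 1/(1−f) ≈ 1.07314.
Loading dose to hit Cmax,ss on first dose: D_load = D_maint·R ≈ 109 × 1.07314 ≈ 116.97 mg.

117 mg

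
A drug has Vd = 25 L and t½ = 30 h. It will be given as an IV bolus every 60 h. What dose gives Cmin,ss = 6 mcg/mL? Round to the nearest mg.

τ/t½ = 60/30 ≈ 2, so f = (1/2)^(60/30) ≈ 0.250000.
Cmin,ss = (D/Vd)·f/(1−f), so D = Cmin,ss·Vd·(1−f)/f.
D = 6 × 25 × (1−f)/f ≈ 6 × 25 × 3.00000 ≈ 450.00 mg.

450 mg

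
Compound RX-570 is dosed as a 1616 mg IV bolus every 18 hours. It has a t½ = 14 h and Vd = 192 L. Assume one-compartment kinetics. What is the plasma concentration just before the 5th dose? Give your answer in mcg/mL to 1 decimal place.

f = (1/2)^(τ/t½) = (1/2)^(18/14) ≈ 0.4102.
C₀ = D/Vd = 1616/192 ≈ 8.417 mcg/mL.
Before the 5th dose, 4 doses have been given. Superposition: Cmin = C₀·(f + f² + … + f^4).
≈ 8.417 × (0.4102 + 0.1683 + 0.0690 + 0.0283) ≈ 8.417 × 0.6758 ≈ 5.688 mcg/mL.

5.7 mcg/mL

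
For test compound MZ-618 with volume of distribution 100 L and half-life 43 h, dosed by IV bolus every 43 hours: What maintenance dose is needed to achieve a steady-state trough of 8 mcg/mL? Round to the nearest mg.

800 mg

τ/t½ = 43/43 ≈ 1, so f = (1/2)^(43/43) ≈ 0.500000.
Cmin,ss = (D/Vd)·f/(1−f), so D = Cmin,ss·Vd·(1−f)/f.
D = 8 × 100 × (1−f)/f ≈ 8 × 100 × 1.00000 ≈ 800.00 mg.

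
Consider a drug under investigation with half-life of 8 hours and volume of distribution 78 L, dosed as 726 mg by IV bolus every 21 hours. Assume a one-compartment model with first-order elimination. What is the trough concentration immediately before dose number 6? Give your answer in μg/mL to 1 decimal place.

1.8 μg/mL

f = (1/2)^(τ/t½) = (1/2)^(21/8) ≈ 0.1621.
C₀ = D/Vd = 726/78 ≈ 9.308 μg/mL.
Before the 6th dose, 5 doses have been given. Superposition: Cmin = C₀·(f + f² + … + f^5).
≈ 9.308 × (0.1621 + 0.0263 + 0.0043 + 0.0007 + 0.0001) ≈ 9.308 × 0.1935 ≈ 1.801 μg/mL.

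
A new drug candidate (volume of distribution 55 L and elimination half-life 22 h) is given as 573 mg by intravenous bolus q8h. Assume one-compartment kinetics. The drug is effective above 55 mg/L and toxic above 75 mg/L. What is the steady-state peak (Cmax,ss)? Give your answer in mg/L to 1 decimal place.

46.8 mg/L

k = ln2/t½ = ln2/22 ≈ 0.031507 h⁻¹; fraction remaining f = e^(−kτ) = e^(−0.031507×8) ≈ 0.7772.
Accumulation ratio R = 1/(1 − f) ≈ 1/0.2228 ≈ 4.4883.
Each bolus raises the concentration by D/Vd = 573/55 ≈ 10.418 mg/L.
Cmax,ss = C₀/(1 − f) ≈ 10.418/0.2228 ≈ 46.759 mg/L.
Peak 46.8 mg/L vs MTC 75 mg/L: below toxic threshold.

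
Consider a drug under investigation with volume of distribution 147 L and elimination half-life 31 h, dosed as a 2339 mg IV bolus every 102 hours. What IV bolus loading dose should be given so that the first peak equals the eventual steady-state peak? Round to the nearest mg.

f = (1/2)^(102/31) ≈ 0.102215; accumulation ratio R = 1/(1−f) ≈ 1.11385.
Loading dose to hit Cmax,ss on first dose: D_load = D_maint·R ≈ 2339 × 1.11385 ≈ 2605.30 mg.

2605 mg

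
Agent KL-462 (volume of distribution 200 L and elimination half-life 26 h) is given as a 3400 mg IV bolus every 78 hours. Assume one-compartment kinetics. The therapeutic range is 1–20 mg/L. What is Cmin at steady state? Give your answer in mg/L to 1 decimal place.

τ = 78 h = 3 half-lives, so f = (1/2)^3 = 0.125.
Accumulation ratio R = 1/(1 − f) = 1/0.875 = 8/7.
Single-dose peak C₀ = D/Vd = 3400/200 = 17 mg/L.
Steady-state peak Cmax,ss = C₀·R = 17 × 8/7 ≈ 19.429 mg/L.
Steady-state trough Cmin,ss = Cmax,ss·f ≈ 19.429 × 0.125 ≈ 2.429 mg/L.
Trough 2.4 mg/L vs MEC 1 mg/L: adequate.

2.4 mg/L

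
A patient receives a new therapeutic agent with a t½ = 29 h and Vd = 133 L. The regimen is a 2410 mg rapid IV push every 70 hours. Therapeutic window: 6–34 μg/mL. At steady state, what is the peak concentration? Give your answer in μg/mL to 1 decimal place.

22.3 μg/mL

Over one 70-h interval, 70/29 ≈ 2.4138 half-lives elapse, leaving f ≈ 0.1877 of each dose.
At steady state, accumulation factor R = 1/(1 − e^(−kτ)) ≈ 1.2311.
Single-dose peak C₀ = D/Vd = 2410/133 ≈ 18.120 μg/mL.
Steady-state peak Cmax,ss = C₀·R ≈ 18.120 × 1.2311 ≈ 22.308 μg/mL.
Peak 22.3 μg/mL vs MTC 34 μg/mL: below toxic threshold.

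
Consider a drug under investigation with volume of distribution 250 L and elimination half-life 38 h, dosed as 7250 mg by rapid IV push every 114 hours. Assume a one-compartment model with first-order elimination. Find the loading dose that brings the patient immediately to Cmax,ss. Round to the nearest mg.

f = (1/2)^(114/38) ≈ 0.125000; accumulation ratio R = 1/(1−f) ≈ 1.14286.
Loading dose to hit Cmax,ss on first dose: D_load = D_maint·R ≈ 7250 × 1.14286 ≈ 8285.74 mg.

8286 mg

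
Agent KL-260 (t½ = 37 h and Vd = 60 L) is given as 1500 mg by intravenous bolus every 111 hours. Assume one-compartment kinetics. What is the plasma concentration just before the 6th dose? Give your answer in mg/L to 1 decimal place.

3.6 mg/L

f = (1/2)^(τ/t½) = (1/2)^(111/37) ≈ 0.1250.
C₀ = D/Vd = 1500/60 ≈ 25.000 mg/L.
Before the 6th dose, 5 doses have been given. Superposition: Cmin = C₀·(f + f² + … + f^5).
≈ 25.000 × (0.1250 + 0.0156 + 0.0020 + 0.0002 + 0.0000) ≈ 25.000 × 0.1428 ≈ 3.570 mg/L.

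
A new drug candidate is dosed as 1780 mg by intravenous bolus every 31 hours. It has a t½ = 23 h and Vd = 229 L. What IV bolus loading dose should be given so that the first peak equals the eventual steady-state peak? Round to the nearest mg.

f = (1/2)^(31/23) ≈ 0.392884; accumulation ratio R = 1/(1−f) ≈ 1.64713.
Loading dose to hit Cmax,ss on first dose: D_load = D_maint·R ≈ 1780 × 1.64713 ≈ 2931.89 mg.

2932 mg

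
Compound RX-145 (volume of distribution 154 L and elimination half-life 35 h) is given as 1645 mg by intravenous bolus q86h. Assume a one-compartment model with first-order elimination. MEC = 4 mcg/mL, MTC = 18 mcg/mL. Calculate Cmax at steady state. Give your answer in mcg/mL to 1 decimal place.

τ/t½ = 86/35 ≈ 2.4571, so fraction remaining f = (1/2)^(86/35) ≈ 0.1821.
At steady state, accumulation factor R = 1/(1 − e^(−kτ)) ≈ 1.2226.
Single-dose peak C₀ = D/Vd = 1645/154 ≈ 10.682 mcg/mL.
Steady-state peak Cmax,ss = C₀·R ≈ 10.682 × 1.2226 ≈ 13.060 mcg/mL.
Peak 13.1 mcg/mL vs MTC 18 mcg/mL: below toxic threshold.

13.1 mcg/mL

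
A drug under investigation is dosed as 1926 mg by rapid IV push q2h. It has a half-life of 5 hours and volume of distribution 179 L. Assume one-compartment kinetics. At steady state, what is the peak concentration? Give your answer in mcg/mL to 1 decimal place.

44.4 mcg/mL

Over one 2-h interval, 2/5 ≈ 0.4 half-lives elapse, leaving f ≈ 0.7579 of each dose.
Accumulation ratio R = 1/(1 − f) ≈ 1/0.2421 ≈ 4.1305.
Each bolus raises the concentration by D/Vd = 1926/179 ≈ 10.760 mcg/mL.
Steady-state peak Cmax,ss = C₀·R ≈ 10.760 × 4.1305 ≈ 44.444 mcg/mL.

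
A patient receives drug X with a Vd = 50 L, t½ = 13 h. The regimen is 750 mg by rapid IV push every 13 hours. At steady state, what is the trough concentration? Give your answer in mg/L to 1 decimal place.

τ = 13 h = 1 half-life, so f = (1/2)^1 = 0.5.
Accumulation ratio R = 1/(1 − f) = 1/0.5 = 2/1.
Single-dose peak C₀ = D/Vd = 750/50 = 15 mg/L.
Steady-state peak Cmax,ss = C₀·R = 15 × 2/1 ≈ 30.000 mg/L.
Steady-state trough Cmin,ss = Cmax,ss·f ≈ 30.000 × 0.5 ≈ 15.000 mg/L.

15.0 mg/L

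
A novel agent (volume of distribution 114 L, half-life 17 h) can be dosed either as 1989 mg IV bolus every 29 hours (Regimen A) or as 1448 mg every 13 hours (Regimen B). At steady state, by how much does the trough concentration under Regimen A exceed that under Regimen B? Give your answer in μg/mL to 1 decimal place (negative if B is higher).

Regimen A: f = (1/2)^(29/17) ≈ 0.3065; Cmin,ss = (1989/114)·f/(1−f) ≈ 7.711 μg/mL.
Regimen B: f = (1/2)^(13/17) ≈ 0.5886; Cmin,ss = (1448/114)·f/(1−f) ≈ 18.173 μg/mL.
Difference ≈ 7.711 − 18.173 ≈ -10.462 μg/mL.

-10.5 μg/mL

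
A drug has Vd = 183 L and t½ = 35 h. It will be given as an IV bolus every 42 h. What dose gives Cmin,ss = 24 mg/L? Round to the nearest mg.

5698 mg

τ/t½ = 42/35 ≈ 1.2, so f = (1/2)^(42/35) ≈ 0.435275.
Cmin,ss = (D/Vd)·f/(1−f), so D = Cmin,ss·Vd·(1−f)/f.
D = 24 × 183 × (1−f)/f ≈ 24 × 183 × 1.29740 ≈ 5698.18 mg.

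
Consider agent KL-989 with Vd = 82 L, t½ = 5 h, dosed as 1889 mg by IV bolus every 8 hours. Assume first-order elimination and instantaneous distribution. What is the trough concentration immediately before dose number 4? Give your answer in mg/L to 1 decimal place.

10.9 mg/L

f = (1/2)^(τ/t½) = (1/2)^(8/5) ≈ 0.3299.
C₀ = D/Vd = 1889/82 ≈ 23.037 mg/L.
Before the 4th dose, 3 doses have been given. Superposition: Cmin = C₀·(f + f² + … + f^3).
≈ 23.037 × (0.3299 + 0.1088 + 0.0359) ≈ 23.037 × 0.4746 ≈ 10.933 mg/L.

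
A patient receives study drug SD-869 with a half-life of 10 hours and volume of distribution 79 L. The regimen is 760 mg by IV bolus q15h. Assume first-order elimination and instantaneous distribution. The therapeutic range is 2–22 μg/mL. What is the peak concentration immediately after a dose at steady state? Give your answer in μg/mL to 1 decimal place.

14.9 μg/mL

k = ln2/t½ = ln2/10 ≈ 0.069315 h⁻¹; fraction remaining f = e^(−kτ) = e^(−0.069315×15) ≈ 0.3536.
At steady state, accumulation factor R = 1/(1 − e^(−kτ)) ≈ 1.5470.
Single-dose peak C₀ = D/Vd = 760/79 ≈ 9.620 μg/mL.
Steady-state peak Cmax,ss = C₀·R ≈ 9.620 × 1.5470 ≈ 14.882 μg/mL.
Peak 14.9 μg/mL vs MTC 22 μg/mL: below toxic threshold.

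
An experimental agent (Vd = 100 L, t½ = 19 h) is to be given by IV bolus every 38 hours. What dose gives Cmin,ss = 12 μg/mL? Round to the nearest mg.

3600 mg

τ/t½ = 38/19 ≈ 2, so f = (1/2)^(38/19) ≈ 0.250000.
Cmin,ss = (D/Vd)·f/(1−f), so D = Cmin,ss·Vd·(1−f)/f.
D = 12 × 100 × (1−f)/f ≈ 12 × 100 × 3.00000 ≈ 3600.00 mg.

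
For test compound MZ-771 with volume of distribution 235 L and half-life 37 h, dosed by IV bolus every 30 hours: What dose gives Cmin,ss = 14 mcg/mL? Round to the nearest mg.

2481 mg

τ/t½ = 30/37 ≈ 0.81081, so f = (1/2)^(30/37) ≈ 0.570061.
Cmin,ss = (D/Vd)·f/(1−f), so D = Cmin,ss·Vd·(1−f)/f.
D = 14 × 235 × (1−f)/f ≈ 14 × 235 × 0.75420 ≈ 2481.32 mg.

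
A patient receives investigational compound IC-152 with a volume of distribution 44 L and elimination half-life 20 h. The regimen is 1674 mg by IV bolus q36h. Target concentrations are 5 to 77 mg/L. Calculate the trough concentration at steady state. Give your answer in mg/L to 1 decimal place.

15.3 mg/L

τ/t½ = 36/20 ≈ 1.8, so fraction remaining f = (1/2)^(36/20) ≈ 0.2872.
Each bolus raises the concentration by D/Vd = 1674/44 ≈ 38.045 mg/L.
Steady-state trough Cmin,ss = C₀·f/(1−f) ≈ 38.045 × 0.2872/0.7128 ≈ 15.329 mg/L.
Trough 15.3 mg/L vs MEC 5 mg/L: adequate.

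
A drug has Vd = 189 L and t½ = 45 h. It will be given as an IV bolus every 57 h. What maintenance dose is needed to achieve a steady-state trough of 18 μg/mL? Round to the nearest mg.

τ/t½ = 57/45 ≈ 1.2667, so f = (1/2)^(57/45) ≈ 0.415619.
Cmin,ss = (D/Vd)·f/(1−f), so D = Cmin,ss·Vd·(1−f)/f.
D = 18 × 189 × (1−f)/f ≈ 18 × 189 × 1.40605 ≈ 4783.38 mg.

4783 mg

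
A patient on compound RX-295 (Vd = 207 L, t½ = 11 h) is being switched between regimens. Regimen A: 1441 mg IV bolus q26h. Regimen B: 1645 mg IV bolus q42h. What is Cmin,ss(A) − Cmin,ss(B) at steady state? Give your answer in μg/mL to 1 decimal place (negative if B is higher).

Regimen A: f = (1/2)^(26/11) ≈ 0.1943; Cmin,ss = (1441/207)·f/(1−f) ≈ 1.679 μg/mL.
Regimen B: f = (1/2)^(42/11) ≈ 0.0709; Cmin,ss = (1645/207)·f/(1−f) ≈ 0.606 μg/mL.
Difference ≈ 1.679 − 0.606 ≈ 1.073 μg/mL.

1.1 μg/mL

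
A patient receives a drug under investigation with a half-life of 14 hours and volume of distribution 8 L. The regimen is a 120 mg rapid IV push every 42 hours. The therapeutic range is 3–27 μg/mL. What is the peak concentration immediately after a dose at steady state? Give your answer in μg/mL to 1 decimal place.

τ = 42 h = 3 half-lives, so f = (1/2)^3 = 0.125.
Accumulation ratio R = 1/(1 − f) = 1/0.875 = 8/7.
Single-dose peak C₀ = D/Vd = 120/8 = 15 μg/mL.
Steady-state peak Cmax,ss = C₀·R = 15 × 8/7 ≈ 17.143 μg/mL.
Peak 17.1 μg/mL vs MTC 27 μg/mL: below toxic threshold.

17.1 μg/mL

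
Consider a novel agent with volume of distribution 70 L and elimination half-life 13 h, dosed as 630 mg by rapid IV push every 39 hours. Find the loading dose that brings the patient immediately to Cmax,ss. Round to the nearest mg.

f = (1/2)^(39/13) ≈ 0.125000; accumulation ratio R = 1/(1−f) ≈ 1.14286.
Loading dose to hit Cmax,ss on first dose: D_load = D_maint·R ≈ 630 × 1.14286 ≈ 720.00 mg.

720 mg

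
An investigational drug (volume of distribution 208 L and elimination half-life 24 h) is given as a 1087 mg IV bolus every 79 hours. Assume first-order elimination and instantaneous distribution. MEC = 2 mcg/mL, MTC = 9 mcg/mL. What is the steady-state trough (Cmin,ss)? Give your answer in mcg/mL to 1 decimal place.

0.6 mcg/mL

Over one 79-h interval, 79/24 ≈ 3.2917 half-lives elapse, leaving f ≈ 0.1021 of each dose.
Accumulation ratio R = 1/(1 − f) ≈ 1/0.8979 ≈ 1.1137.
Each bolus raises the concentration by D/Vd = 1087/208 ≈ 5.226 mcg/mL.
Steady-state peak Cmax,ss = C₀·R ≈ 5.226 × 1.1137 ≈ 5.820 mcg/mL.
One interval later, Cmin,ss = Cmax,ss·e^(−kτ) ≈ 5.820 × 0.1021 ≈ 0.594 mcg/mL.
Trough 0.6 mcg/mL vs MEC 2 mcg/mL: subtherapeutic.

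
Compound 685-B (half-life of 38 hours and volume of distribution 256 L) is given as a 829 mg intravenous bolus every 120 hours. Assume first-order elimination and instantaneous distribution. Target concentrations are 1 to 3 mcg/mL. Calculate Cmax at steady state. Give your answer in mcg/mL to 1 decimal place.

k = ln2/t½ = ln2/38 ≈ 0.018241 h⁻¹; fraction remaining f = e^(−kτ) = e^(−0.018241×120) ≈ 0.1120.
Accumulation ratio R = 1/(1 − f) ≈ 1/0.8880 ≈ 1.1261.
Each bolus raises the concentration by D/Vd = 829/256 ≈ 3.238 mcg/mL.
Steady-state peak Cmax,ss = C₀·R ≈ 3.238 × 1.1261 ≈ 3.646 mcg/mL.
Peak 3.6 mcg/mL vs MTC 3 mcg/mL: exceeds toxic threshold.

3.6 mcg/mL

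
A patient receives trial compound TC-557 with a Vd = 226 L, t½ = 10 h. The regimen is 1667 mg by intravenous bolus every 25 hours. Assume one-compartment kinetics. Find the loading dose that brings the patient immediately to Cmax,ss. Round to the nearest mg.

f = (1/2)^(25/10) ≈ 0.176777; accumulation ratio R = 1/(1−f) ≈ 1.21474.
Loading dose to hit Cmax,ss on first dose: D_load = D_maint·R ≈ 1667 × 1.21474 ≈ 2024.97 mg.

2025 mg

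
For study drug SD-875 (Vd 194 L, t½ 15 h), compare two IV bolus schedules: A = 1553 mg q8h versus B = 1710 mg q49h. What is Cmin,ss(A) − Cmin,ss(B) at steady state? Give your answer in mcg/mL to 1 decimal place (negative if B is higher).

Regimen A: f = (1/2)^(8/15) ≈ 0.6910; Cmin,ss = (1553/194)·f/(1−f) ≈ 17.901 mcg/mL.
Regimen B: f = (1/2)^(49/15) ≈ 0.1039; Cmin,ss = (1710/194)·f/(1−f) ≈ 1.022 mcg/mL.
Difference ≈ 17.901 − 1.022 ≈ 16.879 mcg/mL.

16.9 mcg/mL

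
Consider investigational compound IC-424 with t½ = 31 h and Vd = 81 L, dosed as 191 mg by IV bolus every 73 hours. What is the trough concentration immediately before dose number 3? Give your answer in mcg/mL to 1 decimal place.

f = (1/2)^(τ/t½) = (1/2)^(73/31) ≈ 0.1955.
C₀ = D/Vd = 191/81 ≈ 2.358 mcg/mL.
Before the 3rd dose, 2 doses have been given. Superposition: Cmin = C₀·(f + f²).
≈ 2.358 × (0.1955 + 0.0382) ≈ 2.358 × 0.2337 ≈ 0.551 mcg/mL.

0.6 mcg/mL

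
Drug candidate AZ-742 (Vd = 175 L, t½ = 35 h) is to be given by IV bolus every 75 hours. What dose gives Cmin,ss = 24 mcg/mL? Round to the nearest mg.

τ/t½ = 75/35 ≈ 2.1429, so f = (1/2)^(75/35) ≈ 0.226431.
Cmin,ss = (D/Vd)·f/(1−f), so D = Cmin,ss·Vd·(1−f)/f.
D = 24 × 175 × (1−f)/f ≈ 24 × 175 × 3.41636 ≈ 14348.71 mg.

14349 mg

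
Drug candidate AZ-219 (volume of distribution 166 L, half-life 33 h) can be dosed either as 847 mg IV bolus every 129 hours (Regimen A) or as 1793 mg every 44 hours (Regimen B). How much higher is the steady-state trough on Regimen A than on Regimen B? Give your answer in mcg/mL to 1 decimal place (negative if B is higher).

-6.7 mcg/mL

Regimen A: f = (1/2)^(129/33) ≈ 0.0666; Cmin,ss = (847/166)·f/(1−f) ≈ 0.364 mcg/mL.
Regimen B: f = (1/2)^(44/33) ≈ 0.3969; Cmin,ss = (1793/166)·f/(1−f) ≈ 7.108 mcg/mL.
Difference ≈ 0.364 − 7.108 ≈ -6.744 mcg/mL.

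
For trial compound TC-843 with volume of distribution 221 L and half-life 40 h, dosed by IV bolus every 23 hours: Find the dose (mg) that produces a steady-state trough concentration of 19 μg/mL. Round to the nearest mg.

2056 mg

τ/t½ = 23/40 ≈ 0.575, so f = (1/2)^(23/40) ≈ 0.671286.
Cmin,ss = (D/Vd)·f/(1−f), so D = Cmin,ss·Vd·(1−f)/f.
D = 19 × 221 × (1−f)/f ≈ 19 × 221 × 0.48968 ≈ 2056.17 mg.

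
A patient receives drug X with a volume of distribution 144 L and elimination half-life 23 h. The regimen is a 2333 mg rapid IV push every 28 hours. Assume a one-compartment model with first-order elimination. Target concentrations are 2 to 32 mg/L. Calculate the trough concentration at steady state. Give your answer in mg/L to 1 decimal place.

τ/t½ = 28/23 ≈ 1.2174, so fraction remaining f = (1/2)^(28/23) ≈ 0.4301.
Single-dose peak C₀ = D/Vd = 2333/144 ≈ 16.201 mg/L.
Steady-state trough Cmin,ss = C₀·f/(1−f) ≈ 16.201 × 0.4301/0.5699 ≈ 12.227 mg/L.
Trough 12.2 mg/L vs MEC 2 mg/L: adequate.

12.2 mg/L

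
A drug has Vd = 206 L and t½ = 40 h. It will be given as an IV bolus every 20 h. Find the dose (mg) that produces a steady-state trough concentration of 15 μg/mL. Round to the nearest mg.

1280 mg

τ/t½ = 20/40 ≈ 0.5, so f = (1/2)^(20/40) ≈ 0.707107.
Cmin,ss = (D/Vd)·f/(1−f), so D = Cmin,ss·Vd·(1−f)/f.
D = 15 × 206 × (1−f)/f ≈ 15 × 206 × 0.41421 ≈ 1279.91 mg.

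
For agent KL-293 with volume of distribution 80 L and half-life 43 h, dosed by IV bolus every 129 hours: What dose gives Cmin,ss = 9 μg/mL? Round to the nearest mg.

τ/t½ = 129/43 ≈ 3, so f = (1/2)^(129/43) ≈ 0.125000.
Cmin,ss = (D/Vd)·f/(1−f), so D = Cmin,ss·Vd·(1−f)/f.
D = 9 × 80 × (1−f)/f ≈ 9 × 80 × 7.00000 ≈ 5040.00 mg.

5040 mg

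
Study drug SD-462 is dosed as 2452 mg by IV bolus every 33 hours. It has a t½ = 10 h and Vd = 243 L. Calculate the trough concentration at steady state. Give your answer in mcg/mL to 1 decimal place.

τ/t½ = 33/10 ≈ 3.3, so fraction remaining f = (1/2)^(33/10) ≈ 0.1015.
Accumulation ratio R = 1/(1 − f) ≈ 1/0.8985 ≈ 1.1130.
Single-dose peak C₀ = D/Vd = 2452/243 ≈ 10.091 mcg/mL.
Steady-state peak Cmax,ss = C₀·R ≈ 10.091 × 1.1130 ≈ 11.231 mcg/mL.
Steady-state trough Cmin,ss = Cmax,ss·f ≈ 11.231 × 0.1015 ≈ 1.140 mcg/mL.

1.1 mcg/mL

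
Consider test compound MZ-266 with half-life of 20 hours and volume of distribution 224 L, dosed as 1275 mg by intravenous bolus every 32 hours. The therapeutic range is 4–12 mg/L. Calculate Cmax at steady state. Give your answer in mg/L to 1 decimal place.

τ/t½ = 32/20 ≈ 1.6, so fraction remaining f = (1/2)^(32/20) ≈ 0.3299.
Accumulation ratio R = 1/(1 − f) ≈ 1/0.6701 ≈ 1.4923.
Single-dose peak C₀ = D/Vd = 1275/224 ≈ 5.692 mg/L.
Cmax,ss = C₀/(1 − f) ≈ 5.692/0.6701 ≈ 8.494 mg/L.
Peak 8.5 mg/L vs MTC 12 mg/L: below toxic threshold.

8.5 mg/L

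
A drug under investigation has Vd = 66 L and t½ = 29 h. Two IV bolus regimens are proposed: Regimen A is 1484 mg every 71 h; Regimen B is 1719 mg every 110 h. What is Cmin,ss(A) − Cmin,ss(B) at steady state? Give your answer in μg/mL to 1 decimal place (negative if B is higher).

Regimen A: f = (1/2)^(71/29) ≈ 0.1832; Cmin,ss = (1484/66)·f/(1−f) ≈ 5.043 μg/mL.
Regimen B: f = (1/2)^(110/29) ≈ 0.0721; Cmin,ss = (1719/66)·f/(1−f) ≈ 2.024 μg/mL.
Difference ≈ 5.043 − 2.024 ≈ 3.019 μg/mL.

3.0 μg/mL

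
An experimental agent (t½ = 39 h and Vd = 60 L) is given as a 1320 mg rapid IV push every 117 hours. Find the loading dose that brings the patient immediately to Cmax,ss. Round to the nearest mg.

f = (1/2)^(117/39) ≈ 0.125000; accumulation ratio R = 1/(1−f) ≈ 1.14286.
Loading dose to hit Cmax,ss on first dose: D_load = D_maint·R ≈ 1320 × 1.14286 ≈ 1508.58 mg.

1509 mg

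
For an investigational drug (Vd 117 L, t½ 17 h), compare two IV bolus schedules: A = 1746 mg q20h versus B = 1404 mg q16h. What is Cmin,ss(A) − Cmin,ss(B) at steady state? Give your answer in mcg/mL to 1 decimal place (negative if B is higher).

Regimen A: f = (1/2)^(20/17) ≈ 0.4424; Cmin,ss = (1746/117)·f/(1−f) ≈ 11.840 mcg/mL.
Regimen B: f = (1/2)^(16/17) ≈ 0.5208; Cmin,ss = (1404/117)·f/(1−f) ≈ 13.042 mcg/mL.
Difference ≈ 11.840 − 13.042 ≈ -1.202 mcg/mL.

-1.2 mcg/mL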